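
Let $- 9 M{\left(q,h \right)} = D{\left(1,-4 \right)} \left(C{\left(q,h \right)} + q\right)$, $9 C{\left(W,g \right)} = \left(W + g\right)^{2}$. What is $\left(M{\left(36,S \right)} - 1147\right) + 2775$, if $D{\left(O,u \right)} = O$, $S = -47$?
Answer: $\frac{131423}{81} \approx 1622.5$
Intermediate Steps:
$C{\left(W,g \right)} = \frac{\left(W + g\right)^{2}}{9}$
$M{\left(q,h \right)} = - \frac{q}{9} - \frac{\left(h + q\right)^{2}}{81}$ ($M{\left(q,h \right)} = - \frac{1 \left(\frac{\left(q + h\right)^{2}}{9} + q\right)}{9} = - \frac{1 \left(\frac{\left(h + q\right)^{2}}{9} + q\right)}{9} = - \frac{1 \left(q + \frac{\left(h + q\right)^{2}}{9}\right)}{9} = - \frac{q + \frac{\left(h + q\right)^{2}}{9}}{9} = - \frac{q}{9} - \frac{\left(h + q\right)^{2}}{81}$)
$\left(M{\left(36,S \right)} - 1147\right) + 2775 = \left(\left(\left(- \frac{1}{9}\right) 36 - \frac{\left(-47 + 36\right)^{2}}{81}\right) - 1147\right) + 2775 = \left(\left(-4 - \frac{\left(-11\right)^{2}}{81}\right) - 1147\right) + 2775 = \left(\left(-4 - \frac{121}{81}\right) - 1147\right) + 2775 = \left(- \frac{445}{81} - 1147\right) + 2775 = - \frac{93352}{81} + 2775 = \frac{131423}{81}$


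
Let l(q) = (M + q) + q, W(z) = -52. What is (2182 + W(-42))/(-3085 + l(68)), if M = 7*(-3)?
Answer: -71/99 ≈ -0.71717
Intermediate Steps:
M = -21
l(q) = -21 + 2*q (l(q) = (-21 + q) + q = -21 + 2*q)
(2182 + W(-42))/(-3085 + l(68)) = (2182 - 52)/(-3085 + (-21 + 2*68)) = 2130/(-3085 + (-21 + 136)) = 2130/(-3085 + 115) = 2130/(-2970) = 2130*(-1/2970) = -71/99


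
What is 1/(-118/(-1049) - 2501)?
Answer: -1049/2623431 ≈ -0.00039986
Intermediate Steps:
1/(-118/(-1049) - 2501) = 1/(-118*(-1/1049) - 2501) = 1/(118/1049 - 2501) = 1/(-2623431/1049) = -1049/2623431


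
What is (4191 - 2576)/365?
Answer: 323/73 ≈ 4.4247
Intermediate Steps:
(4191 - 2576)/365 = 1615*(1/365) = 323/73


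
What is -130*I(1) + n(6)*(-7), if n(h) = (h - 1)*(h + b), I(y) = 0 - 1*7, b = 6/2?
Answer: 595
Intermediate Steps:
b = 3 (b = 6*(1/2) = 3)
I(y) = -7 (I(y) = 0 - 7 = -7)
n(h) = (-1 + h)*(3 + h) (n(h) = (h - 1)*(h + 3) = (-1 + h)*(3 + h))
-130*I(1) + n(6)*(-7) = -130*(-7) + (-3 + 6**2 + 2*6)*(-7) = 910 + (-3 + 36 + 12)*(-7) = 910 + 45*(-7) = 910 - 315 = 595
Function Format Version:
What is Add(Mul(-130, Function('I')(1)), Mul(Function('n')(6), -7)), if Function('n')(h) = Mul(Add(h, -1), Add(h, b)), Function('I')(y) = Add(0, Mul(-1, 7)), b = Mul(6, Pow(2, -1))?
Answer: 595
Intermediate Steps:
b = 3 (b = Mul(6, Rational(1, 2)) = 3)
Function('I')(y) = -7 (Function('I')(y) = Add(0, -7) = -7)
Function('n')(h) = Mul(Add(-1, h), Add(3, h)) (Function('n')(h) = Mul(Add(h, -1), Add(h, 3)) = Mul(Add(-1, h), Add(3, h)))
Add(Mul(-130, Function('I')(1)), Mul(Function('n')(6), -7)) = Add(Mul(-130, -7), Mul(Add(-3, Pow(6, 2), Mul(2, 6)), -7)) = Add(910, Mul(Add(-3, 36, 12), -7)) = Add(910, Mul(45, -7)) = Add(910, -315) = 595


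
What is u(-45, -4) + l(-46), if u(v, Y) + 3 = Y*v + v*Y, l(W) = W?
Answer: 311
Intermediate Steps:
u(v, Y) = -3 + 2*Y*v (u(v, Y) = -3 + (Y*v + v*Y) = -3 + (Y*v + Y*v) = -3 + 2*Y*v)
u(-45, -4) + l(-46) = (-3 + 2*(-4)*(-45)) - 46 = (-3 + 360) - 46 = 357 - 46 = 311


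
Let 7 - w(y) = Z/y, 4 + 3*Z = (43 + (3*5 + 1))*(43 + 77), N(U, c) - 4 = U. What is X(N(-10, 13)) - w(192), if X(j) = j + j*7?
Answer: -6151/144 ≈ -42.715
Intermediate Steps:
N(U, c) = 4 + U
Z = 7076/3 (Z = -4/3 + ((43 + (3*5 + 1))*(43 + 77))/3 = -4/3 + ((43 + (15 + 1))*120)/3 = -4/3 + ((43 + 16)*120)/3 = -4/3 + (59*120)/3 = -4/3 + (⅓)*7080 = -4/3 + 2360 = 7076/3 ≈ 2358.7)
w(y) = 7 - 7076/(3*y)
X(j) = 8*j (X(j) = j + 7*j = 8*j)
X(N(-10, 13)) - w(192) = 8*(4 - 10) - (7 - 7076/3/192) = 8*(-6) - (7 - 7076/3*1/192) = -48 - (7 - 1769/144) = -48 - 1*(-761/144) = -48 + 761/144 = -6151/144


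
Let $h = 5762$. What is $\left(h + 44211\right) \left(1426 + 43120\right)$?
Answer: $2226097258$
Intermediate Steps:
$\left(h + 44211\right) \left(1426 + 43120\right) = \left(5762 + 44211\right) \left(1426 + 43120\right) = 49973 \cdot 44546 = 2226097258$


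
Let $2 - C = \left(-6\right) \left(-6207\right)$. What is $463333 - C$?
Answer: $500573$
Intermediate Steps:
$C = -37240$ ($C = 2 - \left(-6\right) \left(-6207\right) = 2 - 37242 = -37240$)
$463333 - C = 463333 - -37240 = 463333 + 37240 = 500573$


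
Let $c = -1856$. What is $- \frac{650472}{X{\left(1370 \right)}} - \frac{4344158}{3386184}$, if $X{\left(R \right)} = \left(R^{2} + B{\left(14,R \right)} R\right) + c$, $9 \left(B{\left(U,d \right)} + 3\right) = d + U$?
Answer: $- \frac{25302282035605}{15859604185356} \approx -1.5954$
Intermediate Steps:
$B{\left(U,d \right)} = -3 + \frac{U}{9} + \frac{d}{9}$ ($B{\left(U,d \right)} = -3 + \frac{d + U}{9} = -3 + \frac{U + d}{9} = -3 + \left(\frac{U}{9} + \frac{d}{9}\right) = -3 + \frac{U}{9} + \frac{d}{9}$)
$X{\left(R \right)} = -1856 + R^{2} + R \left(- \frac{13}{9} + \frac{R}{9}\right)$ ($X{\left(R \right)} = \left(R^{2} + \left(-3 + \frac{1}{9} \cdot 14 + \frac{R}{9}\right) R\right) - 1856 = \left(R^{2} + \left(-3 + \frac{14}{9} + \frac{R}{9}\right) R\right) - 1856 = \left(R^{2} + \left(- \frac{13}{9} + \frac{R}{9}\right) R\right) - 1856 = \left(R^{2} + R \left(- \frac{13}{9} + \frac{R}{9}\right)\right) - 1856 = -1856 + R^{2} + R \left(- \frac{13}{9} + \frac{R}{9}\right)$)
$- \frac{650472}{X{\left(1370 \right)}} - \frac{4344158}{3386184} = - \frac{650472}{-1856 - \frac{17810}{9} + \frac{10 \cdot 1370^{2}}{9}} - \frac{4344158}{3386184} = - \frac{650472}{-1856 - \frac{17810}{9} + \frac{10}{9} \cdot 1876900} - \frac{2172079}{1693092} = - \frac{650472}{-1856 - \frac{17810}{9} + \frac{18769000}{9}} - \frac{2172079}{1693092} = - \frac{650472}{\frac{18734486}{9}} - \frac{2172079}{1693092} = \left(-650472\right) \frac{9}{18734486} - \frac{2172079}{1693092} = - \frac{2927124}{9367243} - \frac{2172079}{1693092} = - \frac{25302282035605}{15859604185356}$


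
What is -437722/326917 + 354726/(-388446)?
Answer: -47666219959/21164933497 ≈ -2.2521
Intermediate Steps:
-437722/326917 + 354726/(-388446) = -437722*1/326917 + 354726*(-1/388446) = -437722/326917 - 59121/64741 = -47666219959/21164933497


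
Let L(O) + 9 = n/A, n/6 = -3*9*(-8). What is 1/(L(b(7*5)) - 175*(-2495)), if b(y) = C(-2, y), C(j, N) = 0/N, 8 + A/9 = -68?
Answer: 19/8295668 ≈ 2.2904e-6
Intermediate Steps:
A = -684 (A = -72 + 9*(-68) = -72 - 612 = -684)
n = 1296 (n = 6*(-3*9*(-8)) = 6*(-27*(-8)) = 6*216 = 1296)
C(j, N) = 0
b(y) = 0
L(O) = -207/19 (L(O) = -9 + 1296/(-684) = -9 + 1296*(-1/684) = -9 - 36/19 = -207/19)
1/(L(b(7*5)) - 175*(-2495)) = 1/(-207/19 - 175*(-2495)) = 1/(-207/19 + 436625) = 1/(8295668/19) = 19/8295668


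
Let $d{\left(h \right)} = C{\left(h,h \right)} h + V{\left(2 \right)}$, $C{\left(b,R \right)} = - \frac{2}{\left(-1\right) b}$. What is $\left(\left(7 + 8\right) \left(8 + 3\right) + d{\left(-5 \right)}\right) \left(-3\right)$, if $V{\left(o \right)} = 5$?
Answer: $-516$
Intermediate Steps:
$C{\left(b,R \right)} = \frac{2}{b}$ ($C{\left(b,R \right)} = - 2 \left(- \frac{1}{b}\right) = \frac{2}{b}$)
$d{\left(h \right)} = 7$ ($d{\left(h \right)} = \frac{2}{h} h + 5 = 2 + 5 = 7$)
$\left(\left(7 + 8\right) \left(8 + 3\right) + d{\left(-5 \right)}\right) \left(-3\right) = \left(\left(7 + 8\right) \left(8 + 3\right) + 7\right) \left(-3\right) = \left(15 \cdot 11 + 7\right) \left(-3\right) = \left(165 + 7\right) \left(-3\right) = 172 \left(-3\right) = -516$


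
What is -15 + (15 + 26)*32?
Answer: 1297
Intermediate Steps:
-15 + (15 + 26)*32 = -15 + 41*32 = -15 + 1312 = 1297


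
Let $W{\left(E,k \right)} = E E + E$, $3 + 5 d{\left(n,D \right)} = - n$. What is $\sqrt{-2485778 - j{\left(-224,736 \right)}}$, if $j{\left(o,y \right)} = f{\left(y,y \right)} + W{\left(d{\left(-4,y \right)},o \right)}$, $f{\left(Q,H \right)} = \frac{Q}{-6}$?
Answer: $\frac{2 i \sqrt{139818126}}{15} \approx 1576.6 i$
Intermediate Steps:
$d{\left(n,D \right)} = - \frac{3}{5} - \frac{n}{5}$ ($d{\left(n,D \right)} = - \frac{3}{5} + \frac{\left(-1\right) n}{5} = - \frac{3}{5} - \frac{n}{5}$)
$f{\left(Q,H \right)} = - \frac{Q}{6}$ ($f{\left(Q,H \right)} = Q \left(- \frac{1}{6}\right) = - \frac{Q}{6}$)
$W{\left(E,k \right)} = E + E^{2}$ ($W{\left(E,k \right)} = E^{2} + E = E + E^{2}$)
$j{\left(o,y \right)} = \frac{6}{25} - \frac{y}{6}$ ($j{\left(o,y \right)} = - \frac{y}{6} + \left(- \frac{3}{5} - - \frac{4}{5}\right) \left(1 - - \frac{1}{5}\right) = - \frac{y}{6} + \left(- \frac{3}{5} + \frac{4}{5}\right) \left(1 + \left(- \frac{3}{5} + \frac{4}{5}\right)\right) = - \frac{y}{6} + \frac{1 + \frac{1}{5}}{5} = - \frac{y}{6} + \frac{1}{5} \cdot \frac{6}{5} = - \frac{y}{6} + \frac{6}{25} = \frac{6}{25} - \frac{y}{6}$)
$\sqrt{-2485778 - j{\left(-224,736 \right)}} = \sqrt{-2485778 - \left(\frac{6}{25} - \frac{368}{3}\right)} = \sqrt{-2485778 - - \frac{9182}{75}} = \sqrt{-2485778 + \frac{9182}{75}} = \sqrt{- \frac{186424168}{75}} = \frac{2 i \sqrt{139818126}}{15}$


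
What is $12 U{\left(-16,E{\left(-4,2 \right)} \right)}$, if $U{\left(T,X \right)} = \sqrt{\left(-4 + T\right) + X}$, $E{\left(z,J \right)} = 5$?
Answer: $12 i \sqrt{15} \approx 46.476 i$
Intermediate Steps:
$U{\left(T,X \right)} = \sqrt{-4 + T + X}$
$12 U{\left(-16,E{\left(-4,2 \right)} \right)} = 12 \sqrt{-4 - 16 + 5} = 12 \sqrt{-15} = 12 i \sqrt{15}$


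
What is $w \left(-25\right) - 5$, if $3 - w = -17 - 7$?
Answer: $-680$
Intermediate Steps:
$w = 27$ ($w = 3 - \left(-17 - 7\right) = 3 - -24 = 3 + 24 = 27$)
$w \left(-25\right) - 5 = 27 \left(-25\right) - 5 = -675 - 5 = -680$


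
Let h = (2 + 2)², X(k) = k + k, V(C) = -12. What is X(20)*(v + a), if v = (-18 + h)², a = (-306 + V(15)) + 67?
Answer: -9880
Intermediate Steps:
X(k) = 2*k
h = 16 (h = 4² = 16)
a = -251 (a = (-306 - 12) + 67 = -318 + 67 = -251)
v = 4 (v = (-18 + 16)² = (-2)² = 4)
X(20)*(v + a) = (2*20)*(4 - 251) = 40*(-247) = -9880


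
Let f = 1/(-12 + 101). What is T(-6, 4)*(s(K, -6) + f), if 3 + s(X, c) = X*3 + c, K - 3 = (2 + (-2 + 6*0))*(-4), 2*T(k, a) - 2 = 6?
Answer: 4/89 ≈ 0.044944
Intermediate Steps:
T(k, a) = 4 (T(k, a) = 1 + (1/2)*6 = 1 + 3 = 4)
K = 3 (K = 3 + (2 + (-2 + 6*0))*(-4) = 3 + (2 + (-2 + 0))*(-4) = 3 + (2 - 2)*(-4) = 3 + 0*(-4) = 3 + 0 = 3)
s(X, c) = -3 + c + 3*X (s(X, c) = -3 + (X*3 + c) = -3 + (3*X + c) = -3 + (c + 3*X) = -3 + c + 3*X)
f = 1/89 ≈ 0.011236
T(-6, 4)*(s(K, -6) + f) = 4*((-3 - 6 + 3*3) + 1/89) = 4*((-3 - 6 + 9) + 1/89) = 4*(0 + 1/89) = 4*(1/89) = 4/89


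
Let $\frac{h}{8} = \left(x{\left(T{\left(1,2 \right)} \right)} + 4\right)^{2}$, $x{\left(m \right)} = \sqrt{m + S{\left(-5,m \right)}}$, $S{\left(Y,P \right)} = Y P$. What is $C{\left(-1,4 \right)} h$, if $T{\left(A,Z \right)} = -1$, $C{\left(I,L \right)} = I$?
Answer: $-288$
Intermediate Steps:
$S{\left(Y,P \right)} = P Y$
$x{\left(m \right)} = 2 \sqrt{- m}$ ($x{\left(m \right)} = \sqrt{m + m \left(-5\right)} = \sqrt{m - 5 m} = \sqrt{- 4 m} = 2 \sqrt{- m}$)
$h = 288$ ($h = 8 \left(2 \sqrt{\left(-1\right) \left(-1\right)} + 4\right)^{2} = 8 \left(2 \sqrt{1} + 4\right)^{2} = 8 \left(2 \cdot 1 + 4\right)^{2} = 8 \left(2 + 4\right)^{2} = 8 \cdot 6^{2} = 8 \cdot 36 = 288$)
$C{\left(-1,4 \right)} h = \left(-1\right) 288 = -288$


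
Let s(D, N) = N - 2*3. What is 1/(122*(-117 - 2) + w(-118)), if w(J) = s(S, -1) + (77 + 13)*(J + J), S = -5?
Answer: -1/35765 ≈ -2.7960e-5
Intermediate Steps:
s(D, N) = -6 + N (s(D, N) = N - 6 = -6 + N)
w(J) = -7 + 180*J (w(J) = (-6 - 1) + (77 + 13)*(J + J) = -7 + 90*(2*J) = -7 + 180*J)
1/(122*(-117 - 2) + w(-118)) = 1/(122*(-117 - 2) + (-7 + 180*(-118))) = 1/(122*(-119) + (-7 - 21240)) = 1/(-14518 - 21247) = 1/(-35765) = -1/35765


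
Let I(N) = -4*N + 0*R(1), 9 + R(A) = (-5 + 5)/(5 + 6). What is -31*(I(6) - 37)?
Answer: 1891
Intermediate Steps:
R(A) = -9 (R(A) = -9 + (-5 + 5)/(5 + 6) = -9 + 0/11 = -9 + 0*(1/11) = -9 + 0 = -9)
I(N) = -4*N (I(N) = -4*N + 0*(-9) = -4*N + 0 = -4*N)
-31*(I(6) - 37) = -31*(-4*6 - 37) = -31*(-24 - 37) = -31*(-61) = 1891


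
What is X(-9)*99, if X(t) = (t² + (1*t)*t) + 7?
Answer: 16731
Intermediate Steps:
X(t) = 7 + 2*t² (X(t) = (t² + t*t) + 7 = (t² + t²) + 7 = 2*t² + 7 = 7 + 2*t²)
X(-9)*99 = (7 + 2*(-9)²)*99 = (7 + 2*81)*99 = (7 + 162)*99 = 169*99 = 16731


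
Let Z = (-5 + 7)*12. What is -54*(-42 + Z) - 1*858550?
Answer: -857578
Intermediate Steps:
Z = 24 (Z = 2*12 = 24)
-54*(-42 + Z) - 1*858550 = -54*(-42 + 24) - 1*858550 = -54*(-18) - 858550 = 972 - 858550 = -857578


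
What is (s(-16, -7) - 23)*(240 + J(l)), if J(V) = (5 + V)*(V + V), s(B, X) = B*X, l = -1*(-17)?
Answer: 87932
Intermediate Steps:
l = 17
J(V) = 2*V*(5 + V) (J(V) = (5 + V)*(2*V) = 2*V*(5 + V))
(s(-16, -7) - 23)*(240 + J(l)) = (-16*(-7) - 23)*(240 + 2*17*(5 + 17)) = (112 - 23)*(240 + 2*17*22) = 89*(240 + 748) = 89*988 = 87932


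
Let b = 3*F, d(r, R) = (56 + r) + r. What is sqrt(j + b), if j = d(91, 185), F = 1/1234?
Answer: sqrt(362419630)/1234 ≈ 15.427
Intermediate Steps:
F = 1/1234 ≈ 0.00081037
d(r, R) = 56 + 2*r
j = 238 (j = 56 + 2*91 = 56 + 182 = 238)
b = 3/1234 (b = 3*(1/1234) = 3/1234 ≈ 0.0024311)
sqrt(j + b) = sqrt(238 + 3/1234) = sqrt(293695/1234) = sqrt(362419630)/1234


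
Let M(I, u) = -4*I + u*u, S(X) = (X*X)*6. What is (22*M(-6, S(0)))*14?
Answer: 7392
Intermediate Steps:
S(X) = 6*X² (S(X) = X²*6 = 6*X²)
M(I, u) = u² - 4*I (M(I, u) = -4*I + u² = u² - 4*I)
(22*M(-6, S(0)))*14 = (22*((6*0²)² - 4*(-6)))*14 = (22*((6*0)² + 24))*14 = (22*(0² + 24))*14 = (22*(0 + 24))*14 = (22*24)*14 = 528*14 = 7392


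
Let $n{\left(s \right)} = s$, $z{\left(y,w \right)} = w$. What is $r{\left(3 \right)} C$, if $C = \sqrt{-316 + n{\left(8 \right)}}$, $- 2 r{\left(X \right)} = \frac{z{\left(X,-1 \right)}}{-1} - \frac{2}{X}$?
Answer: $- \frac{i \sqrt{77}}{3} \approx - 2.925 i$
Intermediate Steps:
$r{\left(X \right)} = - \frac{1}{2} + \frac{1}{X}$ ($r{\left(X \right)} = - \frac{- \frac{1}{-1} - \frac{2}{X}}{2} = - \frac{\left(-1\right) \left(-1\right) - \frac{2}{X}}{2} = - \frac{1 - \frac{2}{X}}{2} = - \frac{1}{2} + \frac{1}{X}$)
$C = 2 i \sqrt{77}$ ($C = \sqrt{-316 + 8} = \sqrt{-308} = 2 i \sqrt{77} \approx 17.55 i$)
$r{\left(3 \right)} C = \frac{2 - 3}{2 \cdot 3} \cdot 2 i \sqrt{77} = \frac{1}{2} \cdot \frac{1}{3} \left(2 - 3\right) 2 i \sqrt{77} = \frac{1}{2} \cdot \frac{1}{3} \left(-1\right) 2 i \sqrt{77} = - \frac{2 i \sqrt{77}}{6} = - \frac{i \sqrt{77}}{3}$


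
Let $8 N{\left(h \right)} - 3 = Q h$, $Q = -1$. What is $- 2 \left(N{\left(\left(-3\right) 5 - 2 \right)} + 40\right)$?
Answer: $-85$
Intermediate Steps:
$N{\left(h \right)} = \frac{3}{8} - \frac{h}{8}$ ($N{\left(h \right)} = \frac{3}{8} + \frac{\left(-1\right) h}{8} = \frac{3}{8} - \frac{h}{8}$)
$- 2 \left(N{\left(\left(-3\right) 5 - 2 \right)} + 40\right) = - 2 \left(\left(\frac{3}{8} - \frac{\left(-3\right) 5 - 2}{8}\right) + 40\right) = - 2 \left(\left(\frac{3}{8} - \frac{-15 - 2}{8}\right) + 40\right) = - 2 \left(\left(\frac{3}{8} - - \frac{17}{8}\right) + 40\right) = - 2 \left(\left(\frac{3}{8} + \frac{17}{8}\right) + 40\right) = - 2 \left(\frac{5}{2} + 40\right) = \left(-2\right) \frac{85}{2} = -85$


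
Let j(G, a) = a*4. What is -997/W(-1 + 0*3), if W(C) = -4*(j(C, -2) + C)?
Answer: -997/36 ≈ -27.694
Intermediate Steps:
j(G, a) = 4*a
W(C) = 32 - 4*C (W(C) = -4*(4*(-2) + C) = -4*(-8 + C) = 32 - 4*C)
-997/W(-1 + 0*3) = -997/(32 - 4*(-1 + 0*3)) = -997/(32 - 4*(-1 + 0)) = -997/(32 - 4*(-1)) = -997/(32 + 4) = -997/36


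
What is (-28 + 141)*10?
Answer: 1130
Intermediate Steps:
(-28 + 141)*10 = 113*10 = 1130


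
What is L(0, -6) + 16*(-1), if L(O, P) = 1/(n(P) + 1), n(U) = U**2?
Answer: -591/37 ≈ -15.973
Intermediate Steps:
L(O, P) = 1/(1 + P**2) (L(O, P) = 1/(P**2 + 1) = 1/(1 + P**2))
L(0, -6) + 16*(-1) = 1/(1 + (-6)**2) + 16*(-1) = 1/(1 + 36) - 16 = 1/37 - 16 = -591/37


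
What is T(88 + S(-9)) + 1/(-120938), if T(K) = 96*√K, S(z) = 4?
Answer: -1/120938 + 192*√23 ≈ 920.80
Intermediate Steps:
T(88 + S(-9)) + 1/(-120938) = 96*√(88 + 4) + 1/(-120938) = 96*√92 - 1/120938 = 96*(2*√23) - 1/120938 = 192*√23 - 1/120938 = -1/120938 + 192*√23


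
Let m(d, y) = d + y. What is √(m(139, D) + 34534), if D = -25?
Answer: 2*√8662 ≈ 186.14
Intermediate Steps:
√(m(139, D) + 34534) = √((139 - 25) + 34534) = √(114 + 34534) = √34648 = 2*√8662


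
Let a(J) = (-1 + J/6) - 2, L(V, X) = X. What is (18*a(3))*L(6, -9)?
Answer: 405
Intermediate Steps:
a(J) = -3 + J/6 (a(J) = (-1 + J*(⅙)) - 2 = (-1 + J/6) - 2 = -3 + J/6)
(18*a(3))*L(6, -9) = (18*(-3 + (⅙)*3))*(-9) = (18*(-3 + ½))*(-9) = (18*(-5/2))*(-9) = -45*(-9) = 405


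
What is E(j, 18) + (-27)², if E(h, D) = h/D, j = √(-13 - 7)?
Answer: 729 + I*√5/9 ≈ 729.0 + 0.24845*I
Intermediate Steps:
j = 2*I*√5 (j = √(-20) = 2*I*√5 ≈ 4.4721*I)
E(j, 18) + (-27)² = (2*I*√5)/18 + (-27)² = (2*I*√5)*(1/18) + 729 = I*√5/9 + 729 = 729 + I*√5/9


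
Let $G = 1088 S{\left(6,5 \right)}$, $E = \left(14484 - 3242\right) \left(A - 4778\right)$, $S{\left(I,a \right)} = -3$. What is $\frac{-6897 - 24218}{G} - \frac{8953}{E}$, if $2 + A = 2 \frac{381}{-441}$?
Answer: $\frac{8781427816273}{921165985344} \approx 9.5329$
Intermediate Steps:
$A = - \frac{548}{147}$ ($A = -2 + 2 \frac{381}{-441} = -2 + 2 \cdot 381 \left(- \frac{1}{441}\right) = -2 + 2 \left(- \frac{127}{147}\right) = -2 - \frac{254}{147} = - \frac{548}{147} \approx -3.7279$)
$E = - \frac{1128879884}{21}$ ($E = \left(14484 - 3242\right) \left(- \frac{548}{147} - 4778\right) = 11242 \left(- \frac{702914}{147}\right) = - \frac{1128879884}{21} \approx -5.3756 \cdot 10^{7}$)
$G = -3264$ ($G = 1088 \left(-3\right) = -3264$)
$\frac{-6897 - 24218}{G} - \frac{8953}{E} = \frac{-6897 - 24218}{-3264} - \frac{8953}{- \frac{1128879884}{21}} = \left(-6897 - 24218\right) \left(- \frac{1}{3264}\right) - - \frac{188013}{1128879884} = \left(-31115\right) \left(- \frac{1}{3264}\right) + \frac{188013}{1128879884} = \frac{31115}{3264} + \frac{188013}{1128879884} = \frac{8781427816273}{921165985344}$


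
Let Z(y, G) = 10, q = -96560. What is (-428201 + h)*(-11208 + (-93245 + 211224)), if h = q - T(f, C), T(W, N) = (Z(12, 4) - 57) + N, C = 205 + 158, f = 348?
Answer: -56062996367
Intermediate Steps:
C = 363
T(W, N) = -47 + N (T(W, N) = (10 - 57) + N = -47 + N)
h = -96876 (h = -96560 - (-47 + 363) = -96560 - 1*316 = -96560 - 316 = -96876)
(-428201 + h)*(-11208 + (-93245 + 211224)) = (-428201 - 96876)*(-11208 + (-93245 + 211224)) = -525077*(-11208 + 117979) = -525077*106771 = -56062996367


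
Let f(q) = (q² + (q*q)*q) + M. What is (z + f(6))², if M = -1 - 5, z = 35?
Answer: 78961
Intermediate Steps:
M = -6
f(q) = -6 + q² + q³ (f(q) = (q² + (q*q)*q) - 6 = (q² + q²*q) - 6 = (q² + q³) - 6 = -6 + q² + q³)
(z + f(6))² = (35 + (-6 + 6² + 6³))² = (35 + (-6 + 36 + 216))² = (35 + 246)² = 281² = 78961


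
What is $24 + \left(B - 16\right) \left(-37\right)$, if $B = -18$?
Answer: $1282$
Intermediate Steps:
$24 + \left(B - 16\right) \left(-37\right) = 24 + \left(-18 - 16\right) \left(-37\right) = 24 - -1258 = 24 + 1258 = 1282$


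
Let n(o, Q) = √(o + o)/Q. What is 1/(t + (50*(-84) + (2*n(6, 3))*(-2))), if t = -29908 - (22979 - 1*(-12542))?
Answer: -208887/14544592859 + 8*√3/14544592859 ≈ -1.4361e-5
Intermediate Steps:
n(o, Q) = √2*√o/Q (n(o, Q) = √(2*o)/Q = (√2*√o)/Q = √2*√o/Q)
t = -65429 (t = -29908 - (22979 + 12542) = -29908 - 1*35521 = -29908 - 35521 = -65429)
1/(t + (50*(-84) + (2*n(6, 3))*(-2))) = 1/(-65429 + (50*(-84) + (2*(√2*√6/3))*(-2))) = 1/(-65429 + (-4200 + (2*(√2*(⅓)*√6))*(-2))) = 1/(-65429 + (-4200 + (2*(2*√3/3))*(-2))) = 1/(-65429 + (-4200 + (4*√3/3)*(-2))) = 1/(-65429 + (-4200 - 8*√3/3)) = 1/(-69629 - 8*√3/3)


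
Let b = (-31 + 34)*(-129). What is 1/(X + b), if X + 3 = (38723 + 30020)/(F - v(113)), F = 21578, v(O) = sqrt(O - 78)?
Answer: -180104582656/69667011618829 - 68743*sqrt(35)/69667011618829 ≈ -0.0025852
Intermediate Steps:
v(O) = sqrt(-78 + O)
b = -387 (b = 3*(-129) = -387)
X = -3 + 68743/(21578 - sqrt(35)) (X = -3 + (38723 + 30020)/(21578 - sqrt(-78 + 113)) = -3 + 68743/(21578 - sqrt(35)) ≈ 0.18666)
1/(X + b) = 1/((86506307/465610049 + 68743*sqrt(35)/465610049) - 387) = 1/(-180104582656/465610049 + 68743*sqrt(35)/465610049)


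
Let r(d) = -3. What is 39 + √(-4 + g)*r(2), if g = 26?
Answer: 39 - 3*√22 ≈ 24.929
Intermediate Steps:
39 + √(-4 + g)*r(2) = 39 + √(-4 + 26)*(-3) = 39 + √22*(-3) = 39 - 3*√22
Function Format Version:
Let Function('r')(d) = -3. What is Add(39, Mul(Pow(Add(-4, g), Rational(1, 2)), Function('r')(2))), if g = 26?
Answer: Add(39, Mul(-3, Pow(22, Rational(1, 2)))) ≈ 24.929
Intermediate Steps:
Add(39, Mul(Pow(Add(-4, g), Rational(1, 2)), Function('r')(2))) = Add(39, Mul(Pow(Add(-4, 26), Rational(1, 2)), -3)) = Add(39, Mul(Pow(22, Rational(1, 2)), -3)) = Add(39, Mul(-3, Pow(22, Rational(1, 2))))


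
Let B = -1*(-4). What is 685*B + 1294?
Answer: 4034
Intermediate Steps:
B = 4
685*B + 1294 = 685*4 + 1294 = 2740 + 1294 = 4034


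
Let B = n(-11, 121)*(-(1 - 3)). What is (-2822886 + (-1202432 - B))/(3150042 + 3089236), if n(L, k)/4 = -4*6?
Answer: -2012563/3119639 ≈ -0.64513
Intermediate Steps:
n(L, k) = -96 (n(L, k) = 4*(-4*6) = 4*(-24) = -96)
B = -192 (B = -(-96)*(1 - 3) = -(-96)*(-2) = -96*2 = -192)
(-2822886 + (-1202432 - B))/(3150042 + 3089236) = (-2822886 + (-1202432 - 1*(-192)))/(3150042 + 3089236) = (-2822886 + (-1202432 + 192))/6239278 = (-2822886 - 1202240)*(1/6239278) = -4025126*1/6239278 = -2012563/3119639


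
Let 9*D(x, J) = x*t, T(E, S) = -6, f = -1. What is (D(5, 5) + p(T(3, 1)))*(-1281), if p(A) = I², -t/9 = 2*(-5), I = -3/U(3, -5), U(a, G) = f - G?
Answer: -1036329/16 ≈ -64771.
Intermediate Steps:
U(a, G) = -1 - G
I = -¾ (I = -3/(-1 - 1*(-5)) = -3/(-1 + 5) = -3/4 = -3*¼ = -¾ ≈ -0.75000)
t = 90 (t = -18*(-5) = -9*(-10) = 90)
D(x, J) = 10*x (D(x, J) = (x*90)/9 = (90*x)/9 = 10*x)
p(A) = 9/16 (p(A) = (-¾)² = 9/16)
(D(5, 5) + p(T(3, 1)))*(-1281) = (10*5 + 9/16)*(-1281) = (50 + 9/16)*(-1281) = (809/16)*(-1281) = -1036329/16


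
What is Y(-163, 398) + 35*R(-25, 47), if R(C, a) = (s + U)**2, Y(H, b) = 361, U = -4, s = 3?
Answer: 396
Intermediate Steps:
R(C, a) = 1 (R(C, a) = (3 - 4)**2 = (-1)**2 = 1)
Y(-163, 398) + 35*R(-25, 47) = 361 + 35*1 = 361 + 35 = 396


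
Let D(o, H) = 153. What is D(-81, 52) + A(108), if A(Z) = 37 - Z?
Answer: 82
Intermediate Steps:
D(-81, 52) + A(108) = 153 + (37 - 1*108) = 153 + (37 - 108) = 153 - 71 = 82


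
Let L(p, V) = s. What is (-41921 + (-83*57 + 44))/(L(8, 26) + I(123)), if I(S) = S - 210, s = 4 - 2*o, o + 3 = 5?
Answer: 15536/29 ≈ 535.72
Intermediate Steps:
o = 2 (o = -3 + 5 = 2)
s = 0 (s = 4 - 2*2 = 4 - 4 = 0)
I(S) = -210 + S
L(p, V) = 0
(-41921 + (-83*57 + 44))/(L(8, 26) + I(123)) = (-41921 + (-83*57 + 44))/(0 + (-210 + 123)) = (-41921 + (-4731 + 44))/(0 - 87) = (-41921 - 4687)/(-87) = -46608*(-1/87) = 15536/29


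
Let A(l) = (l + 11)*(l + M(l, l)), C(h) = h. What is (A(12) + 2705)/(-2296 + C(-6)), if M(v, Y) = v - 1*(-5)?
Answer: -1686/1151 ≈ -1.4648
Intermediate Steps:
M(v, Y) = 5 + v (M(v, Y) = v + 5 = 5 + v)
A(l) = (5 + 2*l)*(11 + l) (A(l) = (l + 11)*(l + (5 + l)) = (11 + l)*(5 + 2*l) = (5 + 2*l)*(11 + l))
(A(12) + 2705)/(-2296 + C(-6)) = ((55 + 2*12² + 27*12) + 2705)/(-2296 - 6) = ((55 + 2*144 + 324) + 2705)/(-2302) = ((55 + 288 + 324) + 2705)*(-1/2302) = (667 + 2705)*(-1/2302) = 3372*(-1/2302) = -1686/1151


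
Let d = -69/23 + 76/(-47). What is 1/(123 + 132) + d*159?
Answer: -8798218/11985 ≈ -734.10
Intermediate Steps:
d = -217/47 (d = -69*1/23 + 76*(-1/47) = -3 - 76/47 = -217/47 ≈ -4.6170)
1/(123 + 132) + d*159 = 1/(123 + 132) - 217/47*159 = 1/255 - 34503/47 = -8798218/11985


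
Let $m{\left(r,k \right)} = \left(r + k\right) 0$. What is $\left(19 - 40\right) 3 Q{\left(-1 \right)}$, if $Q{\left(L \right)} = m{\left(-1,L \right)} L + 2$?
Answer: $-126$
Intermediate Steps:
$m{\left(r,k \right)} = 0$ ($m{\left(r,k \right)} = \left(k + r\right) 0 = 0$)
$Q{\left(L \right)} = 2$ ($Q{\left(L \right)} = 0 L + 2 = 0 + 2 = 2$)
$\left(19 - 40\right) 3 Q{\left(-1 \right)} = \left(19 - 40\right) 3 \cdot 2 = \left(-21\right) 6 = -126$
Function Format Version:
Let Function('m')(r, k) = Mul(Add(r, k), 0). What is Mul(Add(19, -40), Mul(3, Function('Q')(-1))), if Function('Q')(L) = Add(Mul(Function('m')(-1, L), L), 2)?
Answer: -126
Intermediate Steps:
Function('m')(r, k) = 0 (Function('m')(r, k) = Mul(Add(k, r), 0) = 0)
Function('Q')(L) = 2 (Function('Q')(L) = Add(Mul(0, L), 2) = Add(0, 2) = 2)
Mul(Add(19, -40), Mul(3, Function('Q')(-1))) = Mul(Add(19, -40), Mul(3, 2)) = Mul(-21, 6) = -126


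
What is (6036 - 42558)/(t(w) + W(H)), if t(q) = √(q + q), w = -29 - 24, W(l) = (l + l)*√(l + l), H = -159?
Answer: 36522*I/(√106 - 318*√318) ≈ -6.4521*I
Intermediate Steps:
W(l) = 2*√2*l^(3/2) (W(l) = (2*l)*√(2*l) = (2*l)*(√2*√l) = 2*√2*l^(3/2))
w = -53
t(q) = √2*√q (t(q) = √(2*q) = √2*√q)
(6036 - 42558)/(t(w) + W(H)) = (6036 - 42558)/(√2*√(-53) + 2*√2*(-159)^(3/2)) = -36522/(√2*(I*√53) + 2*√2*(-159*I*√159)) = -36522/(I*√106 - 318*I*√318)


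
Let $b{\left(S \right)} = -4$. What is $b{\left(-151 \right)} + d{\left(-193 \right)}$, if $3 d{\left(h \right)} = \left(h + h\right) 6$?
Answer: $-776$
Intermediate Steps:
$d{\left(h \right)} = 4 h$ ($d{\left(h \right)} = \frac{\left(h + h\right) 6}{3} = \frac{2 h 6}{3} = \frac{12 h}{3} = 4 h$)
$b{\left(-151 \right)} + d{\left(-193 \right)} = -4 + 4 \left(-193\right) = -4 - 772 = -776$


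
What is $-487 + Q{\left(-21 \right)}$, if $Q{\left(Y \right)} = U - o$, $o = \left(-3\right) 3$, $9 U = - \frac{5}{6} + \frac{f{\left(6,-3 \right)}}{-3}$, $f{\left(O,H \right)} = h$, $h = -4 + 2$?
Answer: $- \frac{25813}{54} \approx -478.02$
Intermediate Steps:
$h = -2$
$f{\left(O,H \right)} = -2$
$U = - \frac{1}{54}$ ($U = \frac{- \frac{5}{6} - \frac{2}{-3}}{9} = \frac{\left(-5\right) \frac{1}{6} - - \frac{2}{3}}{9} = \frac{- \frac{5}{6} + \frac{2}{3}}{9} = \frac{1}{9} \left(- \frac{1}{6}\right) = - \frac{1}{54} \approx -0.018519$)
$o = -9$
$Q{\left(Y \right)} = \frac{485}{54}$ ($Q{\left(Y \right)} = - \frac{1}{54} - -9 = - \frac{1}{54} + 9 = \frac{485}{54}$)
$-487 + Q{\left(-21 \right)} = -487 + \frac{485}{54} = - \frac{25813}{54}$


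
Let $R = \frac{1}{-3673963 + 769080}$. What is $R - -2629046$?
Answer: $\frac{7637071031617}{2904883} \approx 2.629 \cdot 10^{6}$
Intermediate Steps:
$R = - \frac{1}{2904883}$ ($R = \frac{1}{-2904883} = - \frac{1}{2904883} \approx -3.4425 \cdot 10^{-7}$)
$R - -2629046 = - \frac{1}{2904883} - -2629046 = - \frac{1}{2904883} + 2629046 = \frac{7637071031617}{2904883}$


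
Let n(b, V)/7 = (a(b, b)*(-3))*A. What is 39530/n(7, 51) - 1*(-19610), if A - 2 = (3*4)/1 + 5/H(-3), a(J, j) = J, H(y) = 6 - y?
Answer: 125758000/6419 ≈ 19592.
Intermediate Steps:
A = 131/9 (A = 2 + ((3*4)/1 + 5/(6 - 1*(-3))) = 2 + (12*1 + 5/(6 + 3)) = 2 + (12 + 5/9) = 2 + 113/9 = 131/9 ≈ 14.556)
n(b, V) = -917*b/3 (n(b, V) = 7*((b*(-3))*(131/9)) = 7*(-3*b*(131/9)) = 7*(-131*b/3) = -917*b/3)
39530/n(7, 51) - 1*(-19610) = 39530/((-917/3*7)) - 1*(-19610) = 39530/(-6419/3) + 19610 = 39530*(-3/6419) + 19610 = -118590/6419 + 19610 = 125758000/6419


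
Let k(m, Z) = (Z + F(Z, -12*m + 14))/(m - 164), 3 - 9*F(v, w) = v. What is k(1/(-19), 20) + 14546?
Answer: 408055841/28053 ≈ 14546.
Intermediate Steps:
F(v, w) = 1/3 - v/9
k(m, Z) = (1/3 + 8*Z/9)/(-164 + m) (k(m, Z) = (Z + (1/3 - Z/9))/(m - 164) = (1/3 + 8*Z/9)/(-164 + m))
k(1/(-19), 20) + 14546 = (3 + 8*20)/(9*(-164 + 1/(-19))) + 14546 = (3 + 160)/(9*(-164 - 1/19)) + 14546 = (1/9)*163/(-3117/19) + 14546 = (1/9)*(-19/3117)*163 + 14546 = -3097/28053 + 14546 = 408055841/28053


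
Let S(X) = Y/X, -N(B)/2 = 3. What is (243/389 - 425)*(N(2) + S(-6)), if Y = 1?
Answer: 3054017/1167 ≈ 2617.0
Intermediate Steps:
N(B) = -6 (N(B) = -2*3 = -6)
S(X) = 1/X
(243/389 - 425)*(N(2) + S(-6)) = (243/389 - 425)*(-6 + 1/(-6)) = (243*(1/389) - 425)*(-6 - 1/6) = (243/389 - 425)*(-37/6) = -165082/389*(-37/6) = 3054017/1167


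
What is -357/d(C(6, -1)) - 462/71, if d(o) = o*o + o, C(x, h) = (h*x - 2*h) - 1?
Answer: -34587/1420 ≈ -24.357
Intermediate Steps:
C(x, h) = -1 - 2*h + h*x (C(x, h) = (-2*h + h*x) - 1 = -1 - 2*h + h*x)
d(o) = o + o² (d(o) = o² + o = o + o²)
-357/d(C(6, -1)) - 462/71 = -357*1/((1 + (-1 - 2*(-1) - 1*6))*(-1 - 2*(-1) - 1*6)) - 462/71 = -357*1/((1 + (-1 + 2 - 6))*(-1 + 2 - 6)) - 462*1/71 = -357*(-1/(5*(1 - 5))) - 462/71 = -357/((-5*(-4))) - 462/71 = -357/20 - 462/71 = -34587/1420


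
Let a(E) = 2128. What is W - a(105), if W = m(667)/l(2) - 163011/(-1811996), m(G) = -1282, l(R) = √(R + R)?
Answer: -5017253913/1811996 ≈ -2768.9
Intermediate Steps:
l(R) = √2*√R (l(R) = √(2*R) = √2*√R)
W = -1161326425/1811996 (W = -1282/(√2*√2) - 163011/(-1811996) = -1282/2 - 163011*(-1/1811996) = -1282*½ + 163011/1811996 = -641 + 163011/1811996 = -1161326425/1811996 ≈ -640.91)
W - a(105) = -1161326425/1811996 - 1*2128 = -1161326425/1811996 - 2128 = -5017253913/1811996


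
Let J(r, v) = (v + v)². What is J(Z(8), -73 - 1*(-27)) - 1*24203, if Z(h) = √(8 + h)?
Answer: -15739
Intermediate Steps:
J(r, v) = 4*v² (J(r, v) = (2*v)² = 4*v²)
J(Z(8), -73 - 1*(-27)) - 1*24203 = 4*(-73 - 1*(-27))² - 1*24203 = 4*(-73 + 27)² - 24203 = 4*(-46)² - 24203 = 4*2116 - 24203 = 8464 - 24203 = -15739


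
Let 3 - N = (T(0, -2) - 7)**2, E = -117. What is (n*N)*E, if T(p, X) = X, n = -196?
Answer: -1788696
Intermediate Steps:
N = -78 (N = 3 - (-2 - 7)**2 = 3 - 1*(-9)**2 = 3 - 1*81 = 3 - 81 = -78)
(n*N)*E = -196*(-78)*(-117) = 15288*(-117) = -1788696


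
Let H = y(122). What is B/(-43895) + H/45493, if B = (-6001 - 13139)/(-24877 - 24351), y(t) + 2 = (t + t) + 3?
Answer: 3775290812/702172451347 ≈ 0.0053766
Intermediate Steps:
y(t) = 1 + 2*t (y(t) = -2 + ((t + t) + 3) = -2 + (2*t + 3) = -2 + (3 + 2*t) = 1 + 2*t)
H = 245 (H = 1 + 2*122 = 1 + 244 = 245)
B = 4785/12307 (B = -19140/(-49228) = -19140*(-1/49228) = 4785/12307 ≈ 0.38880)
B/(-43895) + H/45493 = (4785/12307)/(-43895) + 245/45493 = (4785/12307)*(-1/43895) + 245*(1/45493) = -957/108043153 + 35/6499 = 3775290812/702172451347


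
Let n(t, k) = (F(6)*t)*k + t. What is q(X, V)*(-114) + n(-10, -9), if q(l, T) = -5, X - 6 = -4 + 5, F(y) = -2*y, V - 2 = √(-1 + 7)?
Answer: -520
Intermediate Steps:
V = 2 + √6 (V = 2 + √(-1 + 7) = 2 + √6 ≈ 4.4495)
X = 7 (X = 6 + (-4 + 5) = 6 + 1 = 7)
n(t, k) = t - 12*k*t (n(t, k) = ((-2*6)*t)*k + t = (-12*t)*k + t = -12*k*t + t = t - 12*k*t)
q(X, V)*(-114) + n(-10, -9) = -5*(-114) - 10*(1 - 12*(-9)) = 570 - 10*(1 + 108) = 570 - 10*109 = 570 - 1090 = -520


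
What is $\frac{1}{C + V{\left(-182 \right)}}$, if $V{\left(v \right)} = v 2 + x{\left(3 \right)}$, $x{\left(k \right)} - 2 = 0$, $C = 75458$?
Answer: $\frac{1}{75096} \approx 1.3316 \cdot 10^{-5}$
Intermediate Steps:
$x{\left(k \right)} = 2$ ($x{\left(k \right)} = 2 + 0 = 2$)
$V{\left(v \right)} = 2 + 2 v$ ($V{\left(v \right)} = v 2 + 2 = 2 v + 2 = 2 + 2 v$)
$\frac{1}{C + V{\left(-182 \right)}} = \frac{1}{75458 + \left(2 + 2 \left(-182\right)\right)} = \frac{1}{75458 + \left(2 - 364\right)} = \frac{1}{75458 - 362} = \frac{1}{75096}$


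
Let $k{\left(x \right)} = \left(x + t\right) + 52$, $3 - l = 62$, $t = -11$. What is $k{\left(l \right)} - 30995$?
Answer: $-31013$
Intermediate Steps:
$l = -59$ ($l = 3 - 62 = -59$)
$k{\left(x \right)} = 41 + x$ ($k{\left(x \right)} = \left(x - 11\right) + 52 = \left(-11 + x\right) + 52 = 41 + x$)
$k{\left(l \right)} - 30995 = \left(41 - 59\right) - 30995 = -18 - 30995 = -31013$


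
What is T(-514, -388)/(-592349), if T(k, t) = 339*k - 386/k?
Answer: 44781029/152233693 ≈ 0.29416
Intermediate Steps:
T(k, t) = -386/k + 339*k
T(-514, -388)/(-592349) = (-386/(-514) + 339*(-514))/(-592349) = (-386*(-1/514) - 174246)*(-1/592349) = (193/257 - 174246)*(-1/592349) = -44781029/257*(-1/592349) = 44781029/152233693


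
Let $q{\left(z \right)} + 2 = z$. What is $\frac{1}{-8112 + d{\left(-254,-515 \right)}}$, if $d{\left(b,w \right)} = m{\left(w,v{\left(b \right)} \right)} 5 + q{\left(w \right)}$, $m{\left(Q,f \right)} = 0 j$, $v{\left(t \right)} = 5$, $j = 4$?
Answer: $- \frac{1}{8629} \approx -0.00011589$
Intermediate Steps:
$q{\left(z \right)} = -2 + z$
$m{\left(Q,f \right)} = 0$ ($m{\left(Q,f \right)} = 0 \cdot 4 = 0$)
$d{\left(b,w \right)} = -2 + w$ ($d{\left(b,w \right)} = 0 \cdot 5 + \left(-2 + w\right) = 0 + \left(-2 + w\right) = -2 + w$)
$\frac{1}{-8112 + d{\left(-254,-515 \right)}} = \frac{1}{-8112 - 517} = \frac{1}{-8629} = - \frac{1}{8629}$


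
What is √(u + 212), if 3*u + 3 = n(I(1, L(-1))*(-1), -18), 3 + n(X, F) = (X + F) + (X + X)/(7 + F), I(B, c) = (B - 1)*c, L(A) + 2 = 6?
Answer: 2*√51 ≈ 14.283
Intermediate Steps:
L(A) = 4 (L(A) = -2 + 6 = 4)
I(B, c) = c*(-1 + B) (I(B, c) = (-1 + B)*c = c*(-1 + B))
n(X, F) = -3 + F + X + 2*X/(7 + F) (n(X, F) = -3 + ((X + F) + (X + X)/(7 + F)) = -3 + ((F + X) + (2*X)/(7 + F)) = -3 + ((F + X) + 2*X/(7 + F)) = -3 + (F + X + 2*X/(7 + F)) = -3 + F + X + 2*X/(7 + F))
u = -8 (u = -1 + ((-21 + (-18)² + 4*(-18) + 9*((4*(-1 + 1))*(-1)) - 18*4*(-1 + 1)*(-1))/(7 - 18))/3 = -1 + ((-21 + 324 - 72 + 9*((4*0)*(-1)) - 18*4*0*(-1))/(-11))/3 = -1 + (-(-21 + 324 - 72 + 9*(0*(-1)) - 0*(-1))/11)/3 = -1 + (-(-21 + 324 - 72 + 9*0 - 18*0)/11)/3 = -1 + (-(-21 + 324 - 72 + 0 + 0)/11)/3 = -1 + (-1/11*231)/3 = -1 + (⅓)*(-21) = -1 - 7 = -8)
√(u + 212) = √(-8 + 212) = √204 = 2*√51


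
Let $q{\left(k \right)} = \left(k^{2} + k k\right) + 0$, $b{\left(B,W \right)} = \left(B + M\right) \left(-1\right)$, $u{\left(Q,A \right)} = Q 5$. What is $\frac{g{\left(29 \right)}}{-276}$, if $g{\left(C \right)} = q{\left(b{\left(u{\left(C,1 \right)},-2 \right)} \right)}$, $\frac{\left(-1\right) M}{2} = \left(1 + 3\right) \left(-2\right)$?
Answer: $- \frac{1127}{6} \approx -187.83$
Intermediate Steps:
$M = 16$ ($M = - 2 \left(1 + 3\right) \left(-2\right) = - 2 \cdot 4 \left(-2\right) = \left(-2\right) \left(-8\right) = 16$)
$u{\left(Q,A \right)} = 5 Q$
$b{\left(B,W \right)} = -16 - B$ ($b{\left(B,W \right)} = \left(B + 16\right) \left(-1\right) = \left(16 + B\right) \left(-1\right) = -16 - B$)
$q{\left(k \right)} = 2 k^{2}$ ($q{\left(k \right)} = \left(k^{2} + k^{2}\right) + 0 = 2 k^{2} + 0 = 2 k^{2}$)
$g{\left(C \right)} = 2 \left(-16 - 5 C\right)^{2}$
$\frac{g{\left(29 \right)}}{-276} = \frac{2 \left(16 + 5 \cdot 29\right)^{2}}{-276} = 2 \left(16 + 145\right)^{2} \left(- \frac{1}{276}\right) = 2 \cdot 161^{2} \left(- \frac{1}{276}\right) = 2 \cdot 25921 \left(- \frac{1}{276}\right) = 51842 \left(- \frac{1}{276}\right) = - \frac{1127}{6}$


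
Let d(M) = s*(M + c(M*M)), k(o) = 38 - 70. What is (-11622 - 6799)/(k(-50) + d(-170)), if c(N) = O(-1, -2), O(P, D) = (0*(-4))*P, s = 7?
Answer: 1417/94 ≈ 15.074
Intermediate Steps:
O(P, D) = 0 (O(P, D) = 0*P = 0)
c(N) = 0
k(o) = -32
d(M) = 7*M (d(M) = 7*(M + 0) = 7*M)
(-11622 - 6799)/(k(-50) + d(-170)) = (-11622 - 6799)/(-32 + 7*(-170)) = -18421/(-32 - 1190) = -18421/(-1222) = -18421*(-1/1222) = 1417/94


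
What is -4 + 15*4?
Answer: 56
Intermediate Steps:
-4 + 15*4 = -4 + 60 = 56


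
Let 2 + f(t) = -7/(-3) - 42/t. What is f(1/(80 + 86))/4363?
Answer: -20915/13089 ≈ -1.5979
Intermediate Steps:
f(t) = ⅓ - 42/t (f(t) = -2 + (-7/(-3) - 42/t) = -2 + (-7*(-⅓) - 42/t) = -2 + (7/3 - 42/t) = ⅓ - 42/t)
f(1/(80 + 86))/4363 = ((-126 + 1/(80 + 86))/(3*(1/(80 + 86))))/4363 = ((-126 + 1/166)/(3*(1/166)))*(1/4363) = ((⅓)*166*(-20915/166))*(1/4363) = -20915/3*1/4363 = -20915/13089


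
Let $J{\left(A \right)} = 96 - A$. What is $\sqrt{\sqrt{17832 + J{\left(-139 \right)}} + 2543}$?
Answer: $\sqrt{2543 + \sqrt{18067}} \approx 51.744$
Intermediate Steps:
$\sqrt{\sqrt{17832 + J{\left(-139 \right)}} + 2543} = \sqrt{\sqrt{17832 + \left(96 - -139\right)} + 2543} = \sqrt{\sqrt{17832 + \left(96 + 139\right)} + 2543} = \sqrt{\sqrt{17832 + 235} + 2543} = \sqrt{\sqrt{18067} + 2543} = \sqrt{2543 + \sqrt{18067}}$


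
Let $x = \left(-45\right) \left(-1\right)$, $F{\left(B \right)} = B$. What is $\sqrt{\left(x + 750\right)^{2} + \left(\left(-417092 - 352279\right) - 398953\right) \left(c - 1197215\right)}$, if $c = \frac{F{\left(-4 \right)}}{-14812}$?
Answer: $\frac{\sqrt{36256626767306617}}{161} \approx 1.1827 \cdot 10^{6}$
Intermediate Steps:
$x = 45$
$c = \frac{1}{3703}$ ($c = \frac{1}{-14812} \left(-4\right) = \left(- \frac{1}{14812}\right) \left(-4\right) = \frac{1}{3703} \approx 0.00027005$)
$\sqrt{\left(x + 750\right)^{2} + \left(\left(-417092 - 352279\right) - 398953\right) \left(c - 1197215\right)} = \sqrt{\left(45 + 750\right)^{2} + \left(\left(-417092 - 352279\right) - 398953\right) \left(\frac{1}{3703} - 1197215\right)} = \sqrt{795^{2} + \left(\left(-417092 - 352279\right) - 398953\right) \left(- \frac{4433287144}{3703}\right)} = \sqrt{632025 + \left(-769371 - 398953\right) \left(- \frac{4433287144}{3703}\right)} = \sqrt{632025 - - \frac{5179515769226656}{3703}} = \sqrt{632025 + \frac{5179515769226656}{3703}} = \sqrt{\frac{5179518109615231}{3703}} = \frac{\sqrt{36256626767306617}}{161}$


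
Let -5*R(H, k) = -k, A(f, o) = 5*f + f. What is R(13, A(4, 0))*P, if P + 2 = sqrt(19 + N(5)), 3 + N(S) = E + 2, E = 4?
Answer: -48/5 + 24*sqrt(22)/5 ≈ 12.914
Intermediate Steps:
A(f, o) = 6*f
N(S) = 3 (N(S) = -3 + (4 + 2) = -3 + 6 = 3)
R(H, k) = k/5 (R(H, k) = -(-1)*k/5 = k/5)
P = -2 + sqrt(22) (P = -2 + sqrt(19 + 3) = -2 + sqrt(22) ≈ 2.6904)
R(13, A(4, 0))*P = ((6*4)/5)*(-2 + sqrt(22)) = ((1/5)*24)*(-2 + sqrt(22)) = 24*(-2 + sqrt(22))/5 = -48/5 + 24*sqrt(22)/5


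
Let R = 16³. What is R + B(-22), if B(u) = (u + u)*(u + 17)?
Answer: 4316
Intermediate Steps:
B(u) = 2*u*(17 + u) (B(u) = (2*u)*(17 + u) = 2*u*(17 + u))
R = 4096
R + B(-22) = 4096 + 2*(-22)*(17 - 22) = 4096 + 2*(-22)*(-5) = 4096 + 220 = 4316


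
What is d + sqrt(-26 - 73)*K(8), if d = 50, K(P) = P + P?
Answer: 50 + 48*I*sqrt(11) ≈ 50.0 + 159.2*I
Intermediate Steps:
K(P) = 2*P
d + sqrt(-26 - 73)*K(8) = 50 + sqrt(-26 - 73)*(2*8) = 50 + sqrt(-99)*16 = 50 + (3*I*sqrt(11))*16 = 50 + 48*I*sqrt(11)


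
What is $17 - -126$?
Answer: $143$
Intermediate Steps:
$17 - -126 = 17 + 126 = 143$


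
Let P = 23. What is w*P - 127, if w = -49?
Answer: -1254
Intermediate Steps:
w*P - 127 = -49*23 - 127 = -1127 - 127 = -1254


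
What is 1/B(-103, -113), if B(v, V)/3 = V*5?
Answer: -1/1695 ≈ -0.00058997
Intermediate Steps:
B(v, V) = 15*V (B(v, V) = 3*(V*5) = 3*(5*V) = 15*V)
1/B(-103, -113) = 1/(15*(-113)) = 1/(-1695) = -1/1695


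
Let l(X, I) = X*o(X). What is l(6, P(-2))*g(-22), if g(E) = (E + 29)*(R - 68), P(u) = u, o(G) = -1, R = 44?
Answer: 1008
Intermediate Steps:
l(X, I) = -X (l(X, I) = X*(-1) = -X)
g(E) = -696 - 24*E (g(E) = (E + 29)*(44 - 68) = (29 + E)*(-24) = -696 - 24*E)
l(6, P(-2))*g(-22) = (-1*6)*(-696 - 24*(-22)) = -6*(-696 + 528) = -6*(-168) = 1008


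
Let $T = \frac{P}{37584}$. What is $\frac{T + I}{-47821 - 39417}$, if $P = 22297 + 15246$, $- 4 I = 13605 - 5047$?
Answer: $\frac{80373425}{3278752992} \approx 0.024513$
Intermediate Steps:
$I = - \frac{4279}{2}$ ($I = - \frac{13605 - 5047}{4} = \left(- \frac{1}{4}\right) 8558 = - \frac{4279}{2} \approx -2139.5$)
$P = 37543$
$T = \frac{37543}{37584} \approx 0.99891$
$\frac{T + I}{-47821 - 39417} = \frac{\frac{37543}{37584} - \frac{4279}{2}}{-47821 - 39417} = - \frac{80373425}{37584 \left(-87238\right)} = \left(- \frac{80373425}{37584}\right) \left(- \frac{1}{87238}\right) = \frac{80373425}{3278752992}$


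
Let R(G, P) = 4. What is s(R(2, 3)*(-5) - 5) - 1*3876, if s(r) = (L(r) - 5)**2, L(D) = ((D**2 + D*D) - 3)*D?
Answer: 972188524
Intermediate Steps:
L(D) = D*(-3 + 2*D**2) (L(D) = ((D**2 + D**2) - 3)*D = (2*D**2 - 3)*D = (-3 + 2*D**2)*D = D*(-3 + 2*D**2))
s(r) = (-5 + r*(-3 + 2*r**2))**2 (s(r) = (r*(-3 + 2*r**2) - 5)**2 = (-5 + r*(-3 + 2*r**2))**2)
s(R(2, 3)*(-5) - 5) - 1*3876 = (-5 + (4*(-5) - 5)*(-3 + 2*(4*(-5) - 5)**2))**2 - 1*3876 = (-5 + (-20 - 5)*(-3 + 2*(-20 - 5)**2))**2 - 3876 = (-5 - 25*(-3 + 2*(-25)**2))**2 - 3876 = (-5 - 25*(-3 + 2*625))**2 - 3876 = (-5 - 25*(-3 + 1250))**2 - 3876 = (-5 - 25*1247)**2 - 3876 = (-5 - 31175)**2 - 3876 = (-31180)**2 - 3876 = 972192400 - 3876 = 972188524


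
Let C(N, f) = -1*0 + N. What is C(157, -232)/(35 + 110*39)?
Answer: 157/4325 ≈ 0.036301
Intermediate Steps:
C(N, f) = N (C(N, f) = 0 + N = N)
C(157, -232)/(35 + 110*39) = 157/(35 + 110*39) = 157/(35 + 4290) = 157/4325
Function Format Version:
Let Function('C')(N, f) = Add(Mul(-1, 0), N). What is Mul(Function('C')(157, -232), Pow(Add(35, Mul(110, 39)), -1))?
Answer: Rational(157, 4325) ≈ 0.036301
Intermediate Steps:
Function('C')(N, f) = N (Function('C')(N, f) = Add(0, N) = N)
Mul(Function('C')(157, -232), Pow(Add(35, Mul(110, 39)), -1)) = Mul(157, Pow(Add(35, Mul(110, 39)), -1)) = Mul(157, Pow(Add(35, 4290), -1)) = Mul(157, Pow(4325, -1)) = Mul(157, Rational(1, 4325)) = Rational(157, 4325)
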